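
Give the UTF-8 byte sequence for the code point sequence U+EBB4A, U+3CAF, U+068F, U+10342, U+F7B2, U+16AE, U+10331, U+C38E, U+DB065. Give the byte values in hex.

F3 AB AD 8A E3 B2 AF DA 8F F0 90 8D 82 EF 9E B2 E1 9A AE F0 90 8C B1 EC 8E 8E F3 9B 81 A5

U+EBB4A: 4-byte form → F3 AB AD 8A.
U+3CAF: 3-byte form → E3 B2 AF.
U+068F: 2-byte form → DA 8F.
U+10342: 4-byte form → F0 90 8D 82.
U+F7B2: 3-byte form → EF 9E B2.
U+16AE: 3-byte form → E1 9A AE.
U+10331: 4-byte form → F0 90 8C B1.
U+C38E: 3-byte form → EC 8E 8E.
U+DB065: 4-byte form → F3 9B 81 A5.
Concatenated (30 bytes): F3 AB AD 8A E3 B2 AF DA 8F F0 90 8D 82 EF 9E B2 E1 9A AE F0 90 8C B1 EC 8E 8E F3 9B 81 A5.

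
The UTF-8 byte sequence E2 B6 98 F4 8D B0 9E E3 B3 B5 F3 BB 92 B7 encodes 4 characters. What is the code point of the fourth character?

Offset 0: leading byte 0xE2 = 11100010 → 3-byte char #1 = E2 B6 98.
Offset 3: leading byte 0xF4 = 11110100 → 4-byte char #2 = F4 8D B0 9E.
Offset 7: leading byte 0xE3 = 11100011 → 3-byte char #3 = E3 B3 B5.
Offset 10: leading byte 0xF3 = 11110011 → 4-byte char #4 = F3 BB 92 B7.
Leading byte 0xF3 = 11110011 matches 11110xxx → 4-byte sequence.
Byte 1: 0xF3 = 11110011, payload 011 (3 bits).
Byte 2: 0xBB = 10111011 (10xxxxxx ✓), payload 111011.
Byte 3: 0x92 = 10010010 (10xxxxxx ✓), payload 010010.
Byte 4: 0xB7 = 10110111 (10xxxxxx ✓), payload 110111.
Concatenate: 011111011010010110111 = 0xFB4B7 (21 bits → U+FB4B7).

U+FB4B7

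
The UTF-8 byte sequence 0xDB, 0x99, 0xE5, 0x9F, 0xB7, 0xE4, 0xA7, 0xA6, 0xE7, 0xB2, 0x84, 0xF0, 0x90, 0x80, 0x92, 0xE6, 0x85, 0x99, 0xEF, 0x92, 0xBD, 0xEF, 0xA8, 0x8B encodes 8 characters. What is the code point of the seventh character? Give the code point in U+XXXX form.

Offset 0: leading byte 0xDB = 11011011 → 2-byte char #1 = DB 99.
Offset 2: leading byte 0xE5 = 11100101 → 3-byte char #2 = E5 9F B7.
Offset 5: leading byte 0xE4 = 11100100 → 3-byte char #3 = E4 A7 A6.
Offset 8: leading byte 0xE7 = 11100111 → 3-byte char #4 = E7 B2 84.
Offset 11: leading byte 0xF0 = 11110000 → 4-byte char #5 = F0 90 80 92.
Offset 15: leading byte 0xE6 = 11100110 → 3-byte char #6 = E6 85 99.
Offset 18: leading byte 0xEF = 11101111 → 3-byte char #7 = EF 92 BD.
Leading byte 0xEF = 11101111 matches 1110xxxx → 3-byte sequence.
Byte 1: 0xEF = 11101111, payload 1111 (4 bits).
Byte 2: 0x92 = 10010010 (10xxxxxx ✓), payload 010010.
Byte 3: 0xBD = 10111101 (10xxxxxx ✓), payload 111101.
Concatenate: 1111010010111101 = 0xF4BD (16 bits → U+F4BD).

U+F4BD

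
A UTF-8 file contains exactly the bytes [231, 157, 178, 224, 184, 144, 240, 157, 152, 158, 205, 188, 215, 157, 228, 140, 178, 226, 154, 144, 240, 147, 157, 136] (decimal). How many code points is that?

Byte at offset 0: 0xE7 = 11100111 → 3-byte char (#1). Advance 3.
Byte at offset 3: 0xE0 = 11100000 → 3-byte char (#2). Advance 3.
Byte at offset 6: 0xF0 = 11110000 → 4-byte char (#3). Advance 4.
Byte at offset 10: 0xCD = 11001101 → 2-byte char (#4). Advance 2.
Byte at offset 12: 0xD7 = 11010111 → 2-byte char (#5). Advance 2.
Byte at offset 14: 0xE4 = 11100100 → 3-byte char (#6). Advance 3.
Byte at offset 17: 0xE2 = 11100010 → 3-byte char (#7). Advance 3.
Byte at offset 20: 0xF0 = 11110000 → 4-byte char (#8). Advance 4.
Reached end at offset 24 after 8 code points.

8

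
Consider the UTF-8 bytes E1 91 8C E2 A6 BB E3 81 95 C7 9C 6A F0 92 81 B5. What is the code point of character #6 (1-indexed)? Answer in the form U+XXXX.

Offset 0: leading byte 0xE1 = 11100001 → 3-byte char #1 = E1 91 8C.
Offset 3: leading byte 0xE2 = 11100010 → 3-byte char #2 = E2 A6 BB.
Offset 6: leading byte 0xE3 = 11100011 → 3-byte char #3 = E3 81 95.
Offset 9: leading byte 0xC7 = 11000111 → 2-byte char #4 = C7 9C.
Offset 11: leading byte 0x6A = 01101010 → 1-byte char #5 = 6A.
Offset 12: leading byte 0xF0 = 11110000 → 4-byte char #6 = F0 92 81 B5.
Leading byte 0xF0 = 11110000 matches 11110xxx → 4-byte sequence.
Byte 1: 0xF0 = 11110000, payload 000 (3 bits).
Byte 2: 0x92 = 10010010 (10xxxxxx ✓), payload 010010.
Byte 3: 0x81 = 10000001 (10xxxxxx ✓), payload 000001.
Byte 4: 0xB5 = 10110101 (10xxxxxx ✓), payload 110101.
Concatenate: 000010010000001110101 = 0x12075 (21 bits → U+12075).

U+12075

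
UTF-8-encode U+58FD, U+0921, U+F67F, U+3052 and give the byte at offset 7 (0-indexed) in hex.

U+58FD → 3-byte form E5 A3 BD at offsets 0–2.
U+0921 → 3-byte form E0 A4 A1 at offsets 3–5.
U+F67F → 3-byte form EF 99 BF at offsets 6–8.
Offset 7 falls in char 3's range; it's byte 2 of EF 99 BF = 0x99.

0x99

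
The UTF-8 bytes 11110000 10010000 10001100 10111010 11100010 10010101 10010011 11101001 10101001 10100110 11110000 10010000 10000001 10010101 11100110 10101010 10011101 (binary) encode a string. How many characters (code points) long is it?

Byte at offset 0: 0xF0 = 11110000 → 4-byte char (#1). Advance 4.
Byte at offset 4: 0xE2 = 11100010 → 3-byte char (#2). Advance 3.
Byte at offset 7: 0xE9 = 11101001 → 3-byte char (#3). Advance 3.
Byte at offset 10: 0xF0 = 11110000 → 4-byte char (#4). Advance 4.
Byte at offset 14: 0xE6 = 11100110 → 3-byte char (#5). Advance 3.
Reached end at offset 17 after 5 code points.

5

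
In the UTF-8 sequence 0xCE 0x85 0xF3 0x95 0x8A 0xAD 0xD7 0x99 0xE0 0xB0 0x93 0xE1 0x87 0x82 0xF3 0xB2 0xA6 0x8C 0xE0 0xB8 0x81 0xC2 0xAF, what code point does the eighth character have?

U+00AF

Offset 0: leading byte 0xCE = 11001110 → 2-byte char #1 = CE 85.
Offset 2: leading byte 0xF3 = 11110011 → 4-byte char #2 = F3 95 8A AD.
Offset 6: leading byte 0xD7 = 11010111 → 2-byte char #3 = D7 99.
Offset 8: leading byte 0xE0 = 11100000 → 3-byte char #4 = E0 B0 93.
Offset 11: leading byte 0xE1 = 11100001 → 3-byte char #5 = E1 87 82.
Offset 14: leading byte 0xF3 = 11110011 → 4-byte char #6 = F3 B2 A6 8C.
Offset 18: leading byte 0xE0 = 11100000 → 3-byte char #7 = E0 B8 81.
Offset 21: leading byte 0xC2 = 11000010 → 2-byte char #8 = C2 AF.
Leading byte 0xC2 = 11000010 matches 110xxxxx → 2-byte sequence.
Byte 1: 0xC2 = 11000010, payload 00010 (5 bits).
Byte 2: 0xAF = 10101111 (10xxxxxx ✓), payload 101111.
Concatenate: 00010101111 = 0xAF (11 bits → U+00AF).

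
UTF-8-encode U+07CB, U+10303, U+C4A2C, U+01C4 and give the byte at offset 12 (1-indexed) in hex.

0x84

1-indexed offset 12 is 0-indexed offset 11.
U+07CB → 2-byte form DF 8B at offsets 0–1.
U+10303 → 4-byte form F0 90 8C 83 at offsets 2–5.
U+C4A2C → 4-byte form F3 84 A8 AC at offsets 6–9.
U+01C4 → 2-byte form C7 84 at offsets 10–11.
Offset 11 falls in char 4's range; it's byte 2 of C7 84 = 0x84.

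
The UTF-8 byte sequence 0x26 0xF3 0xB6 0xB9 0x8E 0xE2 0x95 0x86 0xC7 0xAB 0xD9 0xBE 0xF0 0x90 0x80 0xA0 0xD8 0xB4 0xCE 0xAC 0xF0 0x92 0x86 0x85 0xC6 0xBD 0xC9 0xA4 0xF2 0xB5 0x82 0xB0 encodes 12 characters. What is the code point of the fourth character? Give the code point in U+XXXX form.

U+01EB

Offset 0: leading byte 0x26 = 00100110 → 1-byte char #1 = 26.
Offset 1: leading byte 0xF3 = 11110011 → 4-byte char #2 = F3 B6 B9 8E.
Offset 5: leading byte 0xE2 = 11100010 → 3-byte char #3 = E2 95 86.
Offset 8: leading byte 0xC7 = 11000111 → 2-byte char #4 = C7 AB.
Leading byte 0xC7 = 11000111 matches 110xxxxx → 2-byte sequence.
Byte 1: 0xC7 = 11000111, payload 00111 (5 bits).
Byte 2: 0xAB = 10101011 (10xxxxxx ✓), payload 101011.
Concatenate: 00111101011 = 0x1EB (11 bits → U+01EB).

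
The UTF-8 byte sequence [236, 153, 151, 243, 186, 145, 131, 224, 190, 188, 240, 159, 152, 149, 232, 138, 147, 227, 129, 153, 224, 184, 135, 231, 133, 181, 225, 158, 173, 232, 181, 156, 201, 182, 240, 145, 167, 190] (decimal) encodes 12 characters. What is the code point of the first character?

U+C657

Offset 0: leading byte 0xEC = 11101100 → 3-byte char #1 = EC 99 97.
Leading byte 0xEC = 11101100 matches 1110xxxx → 3-byte sequence.
Byte 1: 0xEC = 11101100, payload 1100 (4 bits).
Byte 2: 0x99 = 10011001 (10xxxxxx ✓), payload 011001.
Byte 3: 0x97 = 10010111 (10xxxxxx ✓), payload 010111.
Concatenate: 1100011001010111 = 0xC657 (16 bits → U+C657).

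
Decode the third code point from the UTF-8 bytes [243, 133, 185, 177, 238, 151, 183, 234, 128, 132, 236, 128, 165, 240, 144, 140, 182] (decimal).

U+A004

Offset 0: leading byte 0xF3 = 11110011 → 4-byte char #1 = F3 85 B9 B1.
Offset 4: leading byte 0xEE = 11101110 → 3-byte char #2 = EE 97 B7.
Offset 7: leading byte 0xEA = 11101010 → 3-byte char #3 = EA 80 84.
Leading byte 0xEA = 11101010 matches 1110xxxx → 3-byte sequence.
Byte 1: 0xEA = 11101010, payload 1010 (4 bits).
Byte 2: 0x80 = 10000000 (10xxxxxx ✓), payload 000000.
Byte 3: 0x84 = 10000100 (10xxxxxx ✓), payload 000100.
Concatenate: 1010000000000100 = 0xA004 (16 bits → U+A004).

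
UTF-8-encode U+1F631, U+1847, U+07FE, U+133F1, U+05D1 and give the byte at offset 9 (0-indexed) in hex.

U+1F631 → 4-byte form F0 9F 98 B1 at offsets 0–3.
U+1847 → 3-byte form E1 A1 87 at offsets 4–6.
U+07FE → 2-byte form DF BE at offsets 7–8.
U+133F1 → 4-byte form F0 93 8F B1 at offsets 9–12.
Offset 9 falls in char 4's range; it's byte 1 of F0 93 8F B1 = 0xF0.

0xF0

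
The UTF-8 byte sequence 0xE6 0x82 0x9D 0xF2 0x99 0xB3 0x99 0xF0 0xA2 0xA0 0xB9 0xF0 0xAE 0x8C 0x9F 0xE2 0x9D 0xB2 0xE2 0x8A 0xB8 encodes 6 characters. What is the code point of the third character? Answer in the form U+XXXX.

Offset 0: leading byte 0xE6 = 11100110 → 3-byte char #1 = E6 82 9D.
Offset 3: leading byte 0xF2 = 11110010 → 4-byte char #2 = F2 99 B3 99.
Offset 7: leading byte 0xF0 = 11110000 → 4-byte char #3 = F0 A2 A0 B9.
Leading byte 0xF0 = 11110000 matches 11110xxx → 4-byte sequence.
Byte 1: 0xF0 = 11110000, payload 000 (3 bits).
Byte 2: 0xA2 = 10100010 (10xxxxxx ✓), payload 100010.
Byte 3: 0xA0 = 10100000 (10xxxxxx ✓), payload 100000.
Byte 4: 0xB9 = 10111001 (10xxxxxx ✓), payload 111001.
Concatenate: 000100010100000111001 = 0x22839 (21 bits → U+22839).

U+22839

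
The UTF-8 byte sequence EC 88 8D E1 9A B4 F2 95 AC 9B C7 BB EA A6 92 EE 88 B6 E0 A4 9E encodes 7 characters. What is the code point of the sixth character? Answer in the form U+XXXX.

U+E236

Offset 0: leading byte 0xEC = 11101100 → 3-byte char #1 = EC 88 8D.
Offset 3: leading byte 0xE1 = 11100001 → 3-byte char #2 = E1 9A B4.
Offset 6: leading byte 0xF2 = 11110010 → 4-byte char #3 = F2 95 AC 9B.
Offset 10: leading byte 0xC7 = 11000111 → 2-byte char #4 = C7 BB.
Offset 12: leading byte 0xEA = 11101010 → 3-byte char #5 = EA A6 92.
Offset 15: leading byte 0xEE = 11101110 → 3-byte char #6 = EE 88 B6.
Leading byte 0xEE = 11101110 matches 1110xxxx → 3-byte sequence.
Byte 1: 0xEE = 11101110, payload 1110 (4 bits).
Byte 2: 0x88 = 10001000 (10xxxxxx ✓), payload 001000.
Byte 3: 0xB6 = 10110110 (10xxxxxx ✓), payload 110110.
Concatenate: 1110001000110110 = 0xE236 (16 bits → U+E236).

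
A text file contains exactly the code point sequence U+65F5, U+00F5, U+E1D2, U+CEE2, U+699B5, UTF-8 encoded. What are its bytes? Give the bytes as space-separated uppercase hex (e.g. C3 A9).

E6 97 B5 C3 B5 EE 87 92 EC BB A2 F1 A9 A6 B5

U+65F5: 3-byte form → E6 97 B5.
U+00F5: 2-byte form → C3 B5.
U+E1D2: 3-byte form → EE 87 92.
U+CEE2: 3-byte form → EC BB A2.
U+699B5: 4-byte form → F1 A9 A6 B5.
Concatenated (15 bytes): E6 97 B5 C3 B5 EE 87 92 EC BB A2 F1 A9 A6 B5.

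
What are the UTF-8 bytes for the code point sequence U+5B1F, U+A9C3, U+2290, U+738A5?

U+5B1F: 3-byte form → E5 AC 9F.
U+A9C3: 3-byte form → EA A7 83.
U+2290: 3-byte form → E2 8A 90.
U+738A5: 4-byte form → F1 B3 A2 A5.
Concatenated (13 bytes): E5 AC 9F EA A7 83 E2 8A 90 F1 B3 A2 A5.

E5 AC 9F EA A7 83 E2 8A 90 F1 B3 A2 A5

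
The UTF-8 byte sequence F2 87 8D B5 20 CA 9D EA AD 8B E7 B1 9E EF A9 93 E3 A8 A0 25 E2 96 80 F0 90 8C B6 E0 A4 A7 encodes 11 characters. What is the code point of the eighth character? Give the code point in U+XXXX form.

Offset 0: leading byte 0xF2 = 11110010 → 4-byte char #1 = F2 87 8D B5.
Offset 4: leading byte 0x20 = 00100000 → 1-byte char #2 = 20.
Offset 5: leading byte 0xCA = 11001010 → 2-byte char #3 = CA 9D.
Offset 7: leading byte 0xEA = 11101010 → 3-byte char #4 = EA AD 8B.
Offset 10: leading byte 0xE7 = 11100111 → 3-byte char #5 = E7 B1 9E.
Offset 13: leading byte 0xEF = 11101111 → 3-byte char #6 = EF A9 93.
Offset 16: leading byte 0xE3 = 11100011 → 3-byte char #7 = E3 A8 A0.
Offset 19: leading byte 0x25 = 00100101 → 1-byte char #8 = 25.
Leading byte 0x25 = 00100101 matches 0xxxxxxx → 1-byte sequence.
Byte 1: 0x25 = 00100101, payload 0100101 (7 bits).
Concatenate: 0100101 = 0x25 (7 bits → U+0025).

U+0025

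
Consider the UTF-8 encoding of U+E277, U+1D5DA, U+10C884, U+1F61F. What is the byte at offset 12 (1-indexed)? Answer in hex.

1-indexed offset 12 is 0-indexed offset 11.
U+E277 → 3-byte form EE 89 B7 at offsets 0–2.
U+1D5DA → 4-byte form F0 9D 97 9A at offsets 3–6.
U+10C884 → 4-byte form F4 8C A2 84 at offsets 7–10.
U+1F61F → 4-byte form F0 9F 98 9F at offsets 11–14.
Offset 11 falls in char 4's range; it's byte 1 of F0 9F 98 9F = 0xF0.

0xF0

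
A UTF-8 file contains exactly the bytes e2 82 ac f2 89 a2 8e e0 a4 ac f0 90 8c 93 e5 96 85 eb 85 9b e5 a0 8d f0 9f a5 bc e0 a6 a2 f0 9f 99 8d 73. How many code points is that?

11

Byte at offset 0: 0xE2 = 11100010 → 3-byte char (#1). Advance 3.
Byte at offset 3: 0xF2 = 11110010 → 4-byte char (#2). Advance 4.
Byte at offset 7: 0xE0 = 11100000 → 3-byte char (#3). Advance 3.
Byte at offset 10: 0xF0 = 11110000 → 4-byte char (#4). Advance 4.
Byte at offset 14: 0xE5 = 11100101 → 3-byte char (#5). Advance 3.
Byte at offset 17: 0xEB = 11101011 → 3-byte char (#6). Advance 3.
Byte at offset 20: 0xE5 = 11100101 → 3-byte char (#7). Advance 3.
Byte at offset 23: 0xF0 = 11110000 → 4-byte char (#8). Advance 4.
Byte at offset 27: 0xE0 = 11100000 → 3-byte char (#9). Advance 3.
Byte at offset 30: 0xF0 = 11110000 → 4-byte char (#10). Advance 4.
Byte at offset 34: 0x73 = 01110011 → 1-byte char (#11). Advance 1.
Reached end at offset 35 after 11 code points.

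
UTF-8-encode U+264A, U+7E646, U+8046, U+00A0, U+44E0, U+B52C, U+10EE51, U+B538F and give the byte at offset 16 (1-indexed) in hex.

1-indexed offset 16 is 0-indexed offset 15.
U+264A → 3-byte form E2 99 8A at offsets 0–2.
U+7E646 → 4-byte form F1 BE 99 86 at offsets 3–6.
U+8046 → 3-byte form E8 81 86 at offsets 7–9.
U+00A0 → 2-byte form C2 A0 at offsets 10–11.
U+44E0 → 3-byte form E4 93 A0 at offsets 12–14.
U+B52C → 3-byte form EB 94 AC at offsets 15–17.
Offset 15 falls in char 6's range; it's byte 1 of EB 94 AC = 0xEB.

0xEB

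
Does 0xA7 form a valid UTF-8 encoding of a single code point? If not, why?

invalid (continuation byte with no leading byte)

Byte 0xA7 = 10100111 has the form 10xxxxxx — a continuation byte — but there is no preceding leading byte.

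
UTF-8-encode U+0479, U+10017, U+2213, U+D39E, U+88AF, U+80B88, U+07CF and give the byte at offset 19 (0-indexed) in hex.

U+0479 → 2-byte form D1 B9 at offsets 0–1.
U+10017 → 4-byte form F0 90 80 97 at offsets 2–5.
U+2213 → 3-byte form E2 88 93 at offsets 6–8.
U+D39E → 3-byte form ED 8E 9E at offsets 9–11.
U+88AF → 3-byte form E8 A2 AF at offsets 12–14.
U+80B88 → 4-byte form F2 80 AE 88 at offsets 15–18.
U+07CF → 2-byte form DF 8F at offsets 19–20.
Offset 19 falls in char 7's range; it's byte 1 of DF 8F = 0xDF.

0xDF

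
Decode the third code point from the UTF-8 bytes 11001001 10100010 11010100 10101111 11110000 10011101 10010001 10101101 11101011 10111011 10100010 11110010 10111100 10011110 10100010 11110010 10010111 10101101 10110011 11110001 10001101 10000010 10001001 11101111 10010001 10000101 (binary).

U+1D46D

Offset 0: leading byte 0xC9 = 11001001 → 2-byte char #1 = C9 A2.
Offset 2: leading byte 0xD4 = 11010100 → 2-byte char #2 = D4 AF.
Offset 4: leading byte 0xF0 = 11110000 → 4-byte char #3 = F0 9D 91 AD.
Leading byte 0xF0 = 11110000 matches 11110xxx → 4-byte sequence.
Byte 1: 0xF0 = 11110000, payload 000 (3 bits).
Byte 2: 0x9D = 10011101 (10xxxxxx ✓), payload 011101.
Byte 3: 0x91 = 10010001 (10xxxxxx ✓), payload 010001.
Byte 4: 0xAD = 10101101 (10xxxxxx ✓), payload 101101.
Concatenate: 000011101010001101101 = 0x1D46D (21 bits → U+1D46D).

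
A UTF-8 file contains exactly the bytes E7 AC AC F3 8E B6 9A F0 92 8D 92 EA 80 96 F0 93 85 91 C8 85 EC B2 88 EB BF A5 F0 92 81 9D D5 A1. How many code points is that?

Byte at offset 0: 0xE7 = 11100111 → 3-byte char (#1). Advance 3.
Byte at offset 3: 0xF3 = 11110011 → 4-byte char (#2). Advance 4.
Byte at offset 7: 0xF0 = 11110000 → 4-byte char (#3). Advance 4.
Byte at offset 11: 0xEA = 11101010 → 3-byte char (#4). Advance 3.
Byte at offset 14: 0xF0 = 11110000 → 4-byte char (#5). Advance 4.
Byte at offset 18: 0xC8 = 11001000 → 2-byte char (#6). Advance 2.
Byte at offset 20: 0xEC = 11101100 → 3-byte char (#7). Advance 3.
Byte at offset 23: 0xEB = 11101011 → 3-byte char (#8). Advance 3.
Byte at offset 26: 0xF0 = 11110000 → 4-byte char (#9). Advance 4.
Byte at offset 30: 0xD5 = 11010101 → 2-byte char (#10). Advance 2.
Reached end at offset 32 after 10 code points.

10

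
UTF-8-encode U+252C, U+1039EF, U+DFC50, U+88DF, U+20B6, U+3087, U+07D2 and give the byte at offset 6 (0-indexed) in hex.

U+252C → 3-byte form E2 94 AC at offsets 0–2.
U+1039EF → 4-byte form F4 83 A7 AF at offsets 3–6.
Offset 6 falls in char 2's range; it's byte 4 of F4 83 A7 AF = 0xAF.

0xAF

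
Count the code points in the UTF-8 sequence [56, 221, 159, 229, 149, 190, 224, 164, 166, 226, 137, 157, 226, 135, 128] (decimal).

6

Byte at offset 0: 0x38 = 00111000 → 1-byte char (#1). Advance 1.
Byte at offset 1: 0xDD = 11011101 → 2-byte char (#2). Advance 2.
Byte at offset 3: 0xE5 = 11100101 → 3-byte char (#3). Advance 3.
Byte at offset 6: 0xE0 = 11100000 → 3-byte char (#4). Advance 3.
Byte at offset 9: 0xE2 = 11100010 → 3-byte char (#5). Advance 3.
Byte at offset 12: 0xE2 = 11100010 → 3-byte char (#6). Advance 3.
Reached end at offset 15 after 6 code points.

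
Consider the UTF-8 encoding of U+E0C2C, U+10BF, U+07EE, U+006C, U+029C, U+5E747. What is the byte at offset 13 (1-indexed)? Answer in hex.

0xF1

1-indexed offset 13 is 0-indexed offset 12.
U+E0C2C → 4-byte form F3 A0 B0 AC at offsets 0–3.
U+10BF → 3-byte form E1 82 BF at offsets 4–6.
U+07EE → 2-byte form DF AE at offsets 7–8.
U+006C → 1-byte form 6C at offsets 9–9.
U+029C → 2-byte form CA 9C at offsets 10–11.
U+5E747 → 4-byte form F1 9E 9D 87 at offsets 12–15.
Offset 12 falls in char 6's range; it's byte 1 of F1 9E 9D 87 = 0xF1.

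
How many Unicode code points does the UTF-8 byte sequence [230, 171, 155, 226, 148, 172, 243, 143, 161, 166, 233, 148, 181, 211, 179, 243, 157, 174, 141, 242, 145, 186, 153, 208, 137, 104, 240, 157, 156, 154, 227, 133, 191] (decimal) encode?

11

Byte at offset 0: 0xE6 = 11100110 → 3-byte char (#1). Advance 3.
Byte at offset 3: 0xE2 = 11100010 → 3-byte char (#2). Advance 3.
Byte at offset 6: 0xF3 = 11110011 → 4-byte char (#3). Advance 4.
Byte at offset 10: 0xE9 = 11101001 → 3-byte char (#4). Advance 3.
Byte at offset 13: 0xD3 = 11010011 → 2-byte char (#5). Advance 2.
Byte at offset 15: 0xF3 = 11110011 → 4-byte char (#6). Advance 4.
Byte at offset 19: 0xF2 = 11110010 → 4-byte char (#7). Advance 4.
Byte at offset 23: 0xD0 = 11010000 → 2-byte char (#8). Advance 2.
Byte at offset 25: 0x68 = 01101000 → 1-byte char (#9). Advance 1.
Byte at offset 26: 0xF0 = 11110000 → 4-byte char (#10). Advance 4.
Byte at offset 30: 0xE3 = 11100011 → 3-byte char (#11). Advance 3.
Reached end at offset 33 after 11 code points.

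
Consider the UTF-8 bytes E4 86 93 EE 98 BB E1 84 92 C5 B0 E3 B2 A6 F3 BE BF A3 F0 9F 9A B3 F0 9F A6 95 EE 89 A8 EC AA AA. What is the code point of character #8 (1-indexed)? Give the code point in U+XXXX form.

U+1F995

Offset 0: leading byte 0xE4 = 11100100 → 3-byte char #1 = E4 86 93.
Offset 3: leading byte 0xEE = 11101110 → 3-byte char #2 = EE 98 BB.
Offset 6: leading byte 0xE1 = 11100001 → 3-byte char #3 = E1 84 92.
Offset 9: leading byte 0xC5 = 11000101 → 2-byte char #4 = C5 B0.
Offset 11: leading byte 0xE3 = 11100011 → 3-byte char #5 = E3 B2 A6.
Offset 14: leading byte 0xF3 = 11110011 → 4-byte char #6 = F3 BE BF A3.
Offset 18: leading byte 0xF0 = 11110000 → 4-byte char #7 = F0 9F 9A B3.
Offset 22: leading byte 0xF0 = 11110000 → 4-byte char #8 = F0 9F A6 95.
Leading byte 0xF0 = 11110000 matches 11110xxx → 4-byte sequence.
Byte 1: 0xF0 = 11110000, payload 000 (3 bits).
Byte 2: 0x9F = 10011111 (10xxxxxx ✓), payload 011111.
Byte 3: 0xA6 = 10100110 (10xxxxxx ✓), payload 100110.
Byte 4: 0x95 = 10010101 (10xxxxxx ✓), payload 010101.
Concatenate: 000011111100110010101 = 0x1F995 (21 bits → U+1F995).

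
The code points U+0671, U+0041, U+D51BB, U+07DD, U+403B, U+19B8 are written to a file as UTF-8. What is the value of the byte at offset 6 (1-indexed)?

0x86

1-indexed offset 6 is 0-indexed offset 5.
U+0671 → 2-byte form D9 B1 at offsets 0–1.
U+0041 → 1-byte form 41 at offsets 2–2.
U+D51BB → 4-byte form F3 95 86 BB at offsets 3–6.
Offset 5 falls in char 3's range; it's byte 3 of F3 95 86 BB = 0x86.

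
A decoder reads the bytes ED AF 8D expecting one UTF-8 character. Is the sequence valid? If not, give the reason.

invalid (encodes a surrogate (U+D800–U+DFFF))

Structurally a 3-byte sequence; payload = 0xDBCD.
But 0xDBCD is in U+D800–U+DFFF, the surrogate range. Surrogates are not Unicode scalar values and are forbidden in UTF-8.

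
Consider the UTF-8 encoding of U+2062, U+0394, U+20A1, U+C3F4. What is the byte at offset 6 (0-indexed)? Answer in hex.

0x82

U+2062 → 3-byte form E2 81 A2 at offsets 0–2.
U+0394 → 2-byte form CE 94 at offsets 3–4.
U+20A1 → 3-byte form E2 82 A1 at offsets 5–7.
Offset 6 falls in char 3's range; it's byte 2 of E2 82 A1 = 0x82.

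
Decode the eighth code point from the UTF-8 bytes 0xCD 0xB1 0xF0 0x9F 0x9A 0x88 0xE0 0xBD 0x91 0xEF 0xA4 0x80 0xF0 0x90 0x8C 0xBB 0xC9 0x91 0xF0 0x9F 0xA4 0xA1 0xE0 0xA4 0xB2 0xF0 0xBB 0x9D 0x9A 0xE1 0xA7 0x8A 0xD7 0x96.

U+0932

Offset 0: leading byte 0xCD = 11001101 → 2-byte char #1 = CD B1.
Offset 2: leading byte 0xF0 = 11110000 → 4-byte char #2 = F0 9F 9A 88.
Offset 6: leading byte 0xE0 = 11100000 → 3-byte char #3 = E0 BD 91.
Offset 9: leading byte 0xEF = 11101111 → 3-byte char #4 = EF A4 80.
Offset 12: leading byte 0xF0 = 11110000 → 4-byte char #5 = F0 90 8C BB.
Offset 16: leading byte 0xC9 = 11001001 → 2-byte char #6 = C9 91.
Offset 18: leading byte 0xF0 = 11110000 → 4-byte char #7 = F0 9F A4 A1.
Offset 22: leading byte 0xE0 = 11100000 → 3-byte char #8 = E0 A4 B2.
Leading byte 0xE0 = 11100000 matches 1110xxxx → 3-byte sequence.
Byte 1: 0xE0 = 11100000, payload 0000 (4 bits).
Byte 2: 0xA4 = 10100100 (10xxxxxx ✓), payload 100100.
Byte 3: 0xB2 = 10110010 (10xxxxxx ✓), payload 110010.
Concatenate: 0000100100110010 = 0x932 (16 bits → U+0932).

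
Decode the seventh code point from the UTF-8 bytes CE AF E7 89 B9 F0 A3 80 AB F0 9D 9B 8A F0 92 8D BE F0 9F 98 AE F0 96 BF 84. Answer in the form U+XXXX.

U+16FC4

Offset 0: leading byte 0xCE = 11001110 → 2-byte char #1 = CE AF.
Offset 2: leading byte 0xE7 = 11100111 → 3-byte char #2 = E7 89 B9.
Offset 5: leading byte 0xF0 = 11110000 → 4-byte char #3 = F0 A3 80 AB.
Offset 9: leading byte 0xF0 = 11110000 → 4-byte char #4 = F0 9D 9B 8A.
Offset 13: leading byte 0xF0 = 11110000 → 4-byte char #5 = F0 92 8D BE.
Offset 17: leading byte 0xF0 = 11110000 → 4-byte char #6 = F0 9F 98 AE.
Offset 21: leading byte 0xF0 = 11110000 → 4-byte char #7 = F0 96 BF 84.
Leading byte 0xF0 = 11110000 matches 11110xxx → 4-byte sequence.
Byte 1: 0xF0 = 11110000, payload 000 (3 bits).
Byte 2: 0x96 = 10010110 (10xxxxxx ✓), payload 010110.
Byte 3: 0xBF = 10111111 (10xxxxxx ✓), payload 111111.
Byte 4: 0x84 = 10000100 (10xxxxxx ✓), payload 000100.
Concatenate: 000010110111111000100 = 0x16FC4 (21 bits → U+16FC4).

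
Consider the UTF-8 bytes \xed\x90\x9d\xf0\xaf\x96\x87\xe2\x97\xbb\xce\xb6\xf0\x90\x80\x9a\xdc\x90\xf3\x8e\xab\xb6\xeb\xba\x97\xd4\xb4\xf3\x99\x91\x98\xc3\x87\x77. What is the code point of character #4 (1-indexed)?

Offset 0: leading byte 0xED = 11101101 → 3-byte char #1 = ED 90 9D.
Offset 3: leading byte 0xF0 = 11110000 → 4-byte char #2 = F0 AF 96 87.
Offset 7: leading byte 0xE2 = 11100010 → 3-byte char #3 = E2 97 BB.
Offset 10: leading byte 0xCE = 11001110 → 2-byte char #4 = CE B6.
Leading byte 0xCE = 11001110 matches 110xxxxx → 2-byte sequence.
Byte 1: 0xCE = 11001110, payload 01110 (5 bits).
Byte 2: 0xB6 = 10110110 (10xxxxxx ✓), payload 110110.
Concatenate: 01110110110 = 0x3B6 (11 bits → U+03B6).

U+03B6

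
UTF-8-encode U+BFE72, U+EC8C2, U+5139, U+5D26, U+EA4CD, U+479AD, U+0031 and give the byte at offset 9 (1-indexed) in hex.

0xE5

1-indexed offset 9 is 0-indexed offset 8.
U+BFE72 → 4-byte form F2 BF B9 B2 at offsets 0–3.
U+EC8C2 → 4-byte form F3 AC A3 82 at offsets 4–7.
U+5139 → 3-byte form E5 84 B9 at offsets 8–10.
Offset 8 falls in char 3's range; it's byte 1 of E5 84 B9 = 0xE5.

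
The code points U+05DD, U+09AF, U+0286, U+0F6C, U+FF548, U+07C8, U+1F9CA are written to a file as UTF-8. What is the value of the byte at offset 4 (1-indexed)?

1-indexed offset 4 is 0-indexed offset 3.
U+05DD → 2-byte form D7 9D at offsets 0–1.
U+09AF → 3-byte form E0 A6 AF at offsets 2–4.
Offset 3 falls in char 2's range; it's byte 2 of E0 A6 AF = 0xA6.

0xA6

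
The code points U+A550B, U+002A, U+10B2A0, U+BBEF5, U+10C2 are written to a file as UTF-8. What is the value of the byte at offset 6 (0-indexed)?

0x8B

U+A550B → 4-byte form F2 A5 94 8B at offsets 0–3.
U+002A → 1-byte form 2A at offsets 4–4.
U+10B2A0 → 4-byte form F4 8B 8A A0 at offsets 5–8.
Offset 6 falls in char 3's range; it's byte 2 of F4 8B 8A A0 = 0x8B.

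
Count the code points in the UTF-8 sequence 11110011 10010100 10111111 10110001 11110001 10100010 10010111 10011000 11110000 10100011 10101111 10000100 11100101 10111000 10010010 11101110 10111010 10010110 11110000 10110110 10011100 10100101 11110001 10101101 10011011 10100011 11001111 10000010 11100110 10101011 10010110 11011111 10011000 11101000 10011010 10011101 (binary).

11

Byte at offset 0: 0xF3 = 11110011 → 4-byte char (#1). Advance 4.
Byte at offset 4: 0xF1 = 11110001 → 4-byte char (#2). Advance 4.
Byte at offset 8: 0xF0 = 11110000 → 4-byte char (#3). Advance 4.
Byte at offset 12: 0xE5 = 11100101 → 3-byte char (#4). Advance 3.
Byte at offset 15: 0xEE = 11101110 → 3-byte char (#5). Advance 3.
Byte at offset 18: 0xF0 = 11110000 → 4-byte char (#6). Advance 4.
Byte at offset 22: 0xF1 = 11110001 → 4-byte char (#7). Advance 4.
Byte at offset 26: 0xCF = 11001111 → 2-byte char (#8). Advance 2.
Byte at offset 28: 0xE6 = 11100110 → 3-byte char (#9). Advance 3.
Byte at offset 31: 0xDF = 11011111 → 2-byte char (#10). Advance 2.
Byte at offset 33: 0xE8 = 11101000 → 3-byte char (#11). Advance 3.
Reached end at offset 36 after 11 code points.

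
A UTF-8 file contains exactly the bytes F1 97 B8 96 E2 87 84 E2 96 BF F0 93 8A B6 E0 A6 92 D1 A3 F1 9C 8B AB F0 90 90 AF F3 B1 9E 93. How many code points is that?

9

Byte at offset 0: 0xF1 = 11110001 → 4-byte char (#1). Advance 4.
Byte at offset 4: 0xE2 = 11100010 → 3-byte char (#2). Advance 3.
Byte at offset 7: 0xE2 = 11100010 → 3-byte char (#3). Advance 3.
Byte at offset 10: 0xF0 = 11110000 → 4-byte char (#4). Advance 4.
Byte at offset 14: 0xE0 = 11100000 → 3-byte char (#5). Advance 3.
Byte at offset 17: 0xD1 = 11010001 → 2-byte char (#6). Advance 2.
Byte at offset 19: 0xF1 = 11110001 → 4-byte char (#7). Advance 4.
Byte at offset 23: 0xF0 = 11110000 → 4-byte char (#8). Advance 4.
Byte at offset 27: 0xF3 = 11110011 → 4-byte char (#9). Advance 4.
Reached end at offset 31 after 9 code points.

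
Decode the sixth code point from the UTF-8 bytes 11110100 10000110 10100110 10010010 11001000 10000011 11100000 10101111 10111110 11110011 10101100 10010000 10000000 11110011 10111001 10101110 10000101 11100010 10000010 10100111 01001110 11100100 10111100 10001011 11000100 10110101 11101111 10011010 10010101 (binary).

Offset 0: leading byte 0xF4 = 11110100 → 4-byte char #1 = F4 86 A6 92.
Offset 4: leading byte 0xC8 = 11001000 → 2-byte char #2 = C8 83.
Offset 6: leading byte 0xE0 = 11100000 → 3-byte char #3 = E0 AF BE.
Offset 9: leading byte 0xF3 = 11110011 → 4-byte char #4 = F3 AC 90 80.
Offset 13: leading byte 0xF3 = 11110011 → 4-byte char #5 = F3 B9 AE 85.
Offset 17: leading byte 0xE2 = 11100010 → 3-byte char #6 = E2 82 A7.
Leading byte 0xE2 = 11100010 matches 1110xxxx → 3-byte sequence.
Byte 1: 0xE2 = 11100010, payload 0010 (4 bits).
Byte 2: 0x82 = 10000010 (10xxxxxx ✓), payload 000010.
Byte 3: 0xA7 = 10100111 (10xxxxxx ✓), payload 100111.
Concatenate: 0010000010100111 = 0x20A7 (16 bits → U+20A7).

U+20A7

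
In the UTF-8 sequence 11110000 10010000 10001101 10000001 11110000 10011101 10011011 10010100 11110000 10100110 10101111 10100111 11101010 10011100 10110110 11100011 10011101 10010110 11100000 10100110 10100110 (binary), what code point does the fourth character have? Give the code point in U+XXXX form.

U+A736

Offset 0: leading byte 0xF0 = 11110000 → 4-byte char #1 = F0 90 8D 81.
Offset 4: leading byte 0xF0 = 11110000 → 4-byte char #2 = F0 9D 9B 94.
Offset 8: leading byte 0xF0 = 11110000 → 4-byte char #3 = F0 A6 AF A7.
Offset 12: leading byte 0xEA = 11101010 → 3-byte char #4 = EA 9C B6.
Leading byte 0xEA = 11101010 matches 1110xxxx → 3-byte sequence.
Byte 1: 0xEA = 11101010, payload 1010 (4 bits).
Byte 2: 0x9C = 10011100 (10xxxxxx ✓), payload 011100.
Byte 3: 0xB6 = 10110110 (10xxxxxx ✓), payload 110110.
Concatenate: 1010011100110110 = 0xA736 (16 bits → U+A736).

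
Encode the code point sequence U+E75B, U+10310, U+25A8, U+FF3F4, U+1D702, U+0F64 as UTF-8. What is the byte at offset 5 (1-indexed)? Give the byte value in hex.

1-indexed offset 5 is 0-indexed offset 4.
U+E75B → 3-byte form EE 9D 9B at offsets 0–2.
U+10310 → 4-byte form F0 90 8C 90 at offsets 3–6.
Offset 4 falls in char 2's range; it's byte 2 of F0 90 8C 90 = 0x90.

0x90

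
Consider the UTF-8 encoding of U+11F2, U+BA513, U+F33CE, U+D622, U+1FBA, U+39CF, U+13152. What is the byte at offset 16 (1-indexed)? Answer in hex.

1-indexed offset 16 is 0-indexed offset 15.
U+11F2 → 3-byte form E1 87 B2 at offsets 0–2.
U+BA513 → 4-byte form F2 BA 94 93 at offsets 3–6.
U+F33CE → 4-byte form F3 B3 8F 8E at offsets 7–10.
U+D622 → 3-byte form ED 98 A2 at offsets 11–13.
U+1FBA → 3-byte form E1 BE BA at offsets 14–16.
Offset 15 falls in char 5's range; it's byte 2 of E1 BE BA = 0xBE.

0xBE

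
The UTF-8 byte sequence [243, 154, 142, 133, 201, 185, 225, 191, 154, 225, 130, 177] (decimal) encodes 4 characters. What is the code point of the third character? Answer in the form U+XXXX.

U+1FDA

Offset 0: leading byte 0xF3 = 11110011 → 4-byte char #1 = F3 9A 8E 85.
Offset 4: leading byte 0xC9 = 11001001 → 2-byte char #2 = C9 B9.
Offset 6: leading byte 0xE1 = 11100001 → 3-byte char #3 = E1 BF 9A.
Leading byte 0xE1 = 11100001 matches 1110xxxx → 3-byte sequence.
Byte 1: 0xE1 = 11100001, payload 0001 (4 bits).
Byte 2: 0xBF = 10111111 (10xxxxxx ✓), payload 111111.
Byte 3: 0x9A = 10011010 (10xxxxxx ✓), payload 011010.
Concatenate: 0001111111011010 = 0x1FDA (16 bits → U+1FDA).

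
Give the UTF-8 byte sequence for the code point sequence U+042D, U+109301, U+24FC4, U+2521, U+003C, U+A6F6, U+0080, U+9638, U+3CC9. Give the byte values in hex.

D0 AD F4 89 8C 81 F0 A4 BF 84 E2 94 A1 3C EA 9B B6 C2 80 E9 98 B8 E3 B3 89

U+042D: 2-byte form → D0 AD.
U+109301: 4-byte form → F4 89 8C 81.
U+24FC4: 4-byte form → F0 A4 BF 84.
U+2521: 3-byte form → E2 94 A1.
U+003C: 1-byte form → 3C.
U+A6F6: 3-byte form → EA 9B B6.
U+0080: 2-byte form → C2 80.
U+9638: 3-byte form → E9 98 B8.
U+3CC9: 3-byte form → E3 B3 89.
Concatenated (25 bytes): D0 AD F4 89 8C 81 F0 A4 BF 84 E2 94 A1 3C EA 9B B6 C2 80 E9 98 B8 E3 B3 89.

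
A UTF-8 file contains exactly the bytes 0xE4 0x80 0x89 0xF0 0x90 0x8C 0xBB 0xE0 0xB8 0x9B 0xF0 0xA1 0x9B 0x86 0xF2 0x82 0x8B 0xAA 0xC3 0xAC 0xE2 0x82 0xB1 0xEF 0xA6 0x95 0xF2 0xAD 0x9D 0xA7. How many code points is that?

9

Byte at offset 0: 0xE4 = 11100100 → 3-byte char (#1). Advance 3.
Byte at offset 3: 0xF0 = 11110000 → 4-byte char (#2). Advance 4.
Byte at offset 7: 0xE0 = 11100000 → 3-byte char (#3). Advance 3.
Byte at offset 10: 0xF0 = 11110000 → 4-byte char (#4). Advance 4.
Byte at offset 14: 0xF2 = 11110010 → 4-byte char (#5). Advance 4.
Byte at offset 18: 0xC3 = 11000011 → 2-byte char (#6). Advance 2.
Byte at offset 20: 0xE2 = 11100010 → 3-byte char (#7). Advance 3.
Byte at offset 23: 0xEF = 11101111 → 3-byte char (#8). Advance 3.
Byte at offset 26: 0xF2 = 11110010 → 4-byte char (#9). Advance 4.
Reached end at offset 30 after 9 code points.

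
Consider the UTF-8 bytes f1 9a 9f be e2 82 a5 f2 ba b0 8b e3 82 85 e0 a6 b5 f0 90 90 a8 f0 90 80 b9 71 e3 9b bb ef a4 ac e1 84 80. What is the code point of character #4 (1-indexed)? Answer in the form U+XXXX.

U+3085

Offset 0: leading byte 0xF1 = 11110001 → 4-byte char #1 = F1 9A 9F BE.
Offset 4: leading byte 0xE2 = 11100010 → 3-byte char #2 = E2 82 A5.
Offset 7: leading byte 0xF2 = 11110010 → 4-byte char #3 = F2 BA B0 8B.
Offset 11: leading byte 0xE3 = 11100011 → 3-byte char #4 = E3 82 85.
Leading byte 0xE3 = 11100011 matches 1110xxxx → 3-byte sequence.
Byte 1: 0xE3 = 11100011, payload 0011 (4 bits).
Byte 2: 0x82 = 10000010 (10xxxxxx ✓), payload 000010.
Byte 3: 0x85 = 10000101 (10xxxxxx ✓), payload 000101.
Concatenate: 0011000010000101 = 0x3085 (16 bits → U+3085).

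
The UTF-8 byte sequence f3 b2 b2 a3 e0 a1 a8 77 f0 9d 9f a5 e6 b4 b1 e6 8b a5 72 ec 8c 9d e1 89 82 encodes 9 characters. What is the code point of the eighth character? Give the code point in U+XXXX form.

U+C31D

Offset 0: leading byte 0xF3 = 11110011 → 4-byte char #1 = F3 B2 B2 A3.
Offset 4: leading byte 0xE0 = 11100000 → 3-byte char #2 = E0 A1 A8.
Offset 7: leading byte 0x77 = 01110111 → 1-byte char #3 = 77.
Offset 8: leading byte 0xF0 = 11110000 → 4-byte char #4 = F0 9D 9F A5.
Offset 12: leading byte 0xE6 = 11100110 → 3-byte char #5 = E6 B4 B1.
Offset 15: leading byte 0xE6 = 11100110 → 3-byte char #6 = E6 8B A5.
Offset 18: leading byte 0x72 = 01110010 → 1-byte char #7 = 72.
Offset 19: leading byte 0xEC = 11101100 → 3-byte char #8 = EC 8C 9D.
Leading byte 0xEC = 11101100 matches 1110xxxx → 3-byte sequence.
Byte 1: 0xEC = 11101100, payload 1100 (4 bits).
Byte 2: 0x8C = 10001100 (10xxxxxx ✓), payload 001100.
Byte 3: 0x9D = 10011101 (10xxxxxx ✓), payload 011101.
Concatenate: 1100001100011101 = 0xC31D (16 bits → U+C31D).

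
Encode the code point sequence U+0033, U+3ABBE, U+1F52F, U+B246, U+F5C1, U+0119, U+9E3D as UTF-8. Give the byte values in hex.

U+0033: 1-byte form → 33.
U+3ABBE: 4-byte form → F0 BA AE BE.
U+1F52F: 4-byte form → F0 9F 94 AF.
U+B246: 3-byte form → EB 89 86.
U+F5C1: 3-byte form → EF 97 81.
U+0119: 2-byte form → C4 99.
U+9E3D: 3-byte form → E9 B8 BD.
Concatenated (20 bytes): 33 F0 BA AE BE F0 9F 94 AF EB 89 86 EF 97 81 C4 99 E9 B8 BD.

33 F0 BA AE BE F0 9F 94 AF EB 89 86 EF 97 81 C4 99 E9 B8 BD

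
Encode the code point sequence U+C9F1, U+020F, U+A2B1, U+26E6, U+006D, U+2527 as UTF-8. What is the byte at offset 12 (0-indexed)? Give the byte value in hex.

0xE2

U+C9F1 → 3-byte form EC A7 B1 at offsets 0–2.
U+020F → 2-byte form C8 8F at offsets 3–4.
U+A2B1 → 3-byte form EA 8A B1 at offsets 5–7.
U+26E6 → 3-byte form E2 9B A6 at offsets 8–10.
U+006D → 1-byte form 6D at offsets 11–11.
U+2527 → 3-byte form E2 94 A7 at offsets 12–14.
Offset 12 falls in char 6's range; it's byte 1 of E2 94 A7 = 0xE2.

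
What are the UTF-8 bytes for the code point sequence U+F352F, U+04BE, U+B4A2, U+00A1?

U+F352F: 4-byte form → F3 B3 94 AF.
U+04BE: 2-byte form → D2 BE.
U+B4A2: 3-byte form → EB 92 A2.
U+00A1: 2-byte form → C2 A1.
Concatenated (11 bytes): F3 B3 94 AF D2 BE EB 92 A2 C2 A1.

F3 B3 94 AF D2 BE EB 92 A2 C2 A1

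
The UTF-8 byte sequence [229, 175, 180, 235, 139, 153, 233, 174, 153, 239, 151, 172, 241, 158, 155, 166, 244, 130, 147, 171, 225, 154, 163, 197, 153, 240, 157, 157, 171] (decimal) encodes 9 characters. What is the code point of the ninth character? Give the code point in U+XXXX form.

Offset 0: leading byte 0xE5 = 11100101 → 3-byte char #1 = E5 AF B4.
Offset 3: leading byte 0xEB = 11101011 → 3-byte char #2 = EB 8B 99.
Offset 6: leading byte 0xE9 = 11101001 → 3-byte char #3 = E9 AE 99.
Offset 9: leading byte 0xEF = 11101111 → 3-byte char #4 = EF 97 AC.
Offset 12: leading byte 0xF1 = 11110001 → 4-byte char #5 = F1 9E 9B A6.
Offset 16: leading byte 0xF4 = 11110100 → 4-byte char #6 = F4 82 93 AB.
Offset 20: leading byte 0xE1 = 11100001 → 3-byte char #7 = E1 9A A3.
Offset 23: leading byte 0xC5 = 11000101 → 2-byte char #8 = C5 99.
Offset 25: leading byte 0xF0 = 11110000 → 4-byte char #9 = F0 9D 9D AB.
Leading byte 0xF0 = 11110000 matches 11110xxx → 4-byte sequence.
Byte 1: 0xF0 = 11110000, payload 000 (3 bits).
Byte 2: 0x9D = 10011101 (10xxxxxx ✓), payload 011101.
Byte 3: 0x9D = 10011101 (10xxxxxx ✓), payload 011101.
Byte 4: 0xAB = 10101011 (10xxxxxx ✓), payload 101011.
Concatenate: 000011101011101101011 = 0x1D76B (21 bits → U+1D76B).

U+1D76B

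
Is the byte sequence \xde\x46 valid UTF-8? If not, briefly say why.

Leading byte 0xDE = 11011110 → 2-byte form.
Byte 2 is 0x46 = 01000110, which is not 10xxxxxx — expected a continuation byte.

invalid (non-continuation byte where continuation expected)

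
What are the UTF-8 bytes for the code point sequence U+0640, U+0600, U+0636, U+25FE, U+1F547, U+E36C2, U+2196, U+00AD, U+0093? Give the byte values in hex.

U+0640: 2-byte form → D9 80.
U+0600: 2-byte form → D8 80.
U+0636: 2-byte form → D8 B6.
U+25FE: 3-byte form → E2 97 BE.
U+1F547: 4-byte form → F0 9F 95 87.
U+E36C2: 4-byte form → F3 A3 9B 82.
U+2196: 3-byte form → E2 86 96.
U+00AD: 2-byte form → C2 AD.
U+0093: 2-byte form → C2 93.
Concatenated (24 bytes): D9 80 D8 80 D8 B6 E2 97 BE F0 9F 95 87 F3 A3 9B 82 E2 86 96 C2 AD C2 93.

D9 80 D8 80 D8 B6 E2 97 BE F0 9F 95 87 F3 A3 9B 82 E2 86 96 C2 AD C2 93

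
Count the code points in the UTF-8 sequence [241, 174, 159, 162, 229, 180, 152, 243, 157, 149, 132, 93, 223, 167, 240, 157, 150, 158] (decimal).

6

Byte at offset 0: 0xF1 = 11110001 → 4-byte char (#1). Advance 4.
Byte at offset 4: 0xE5 = 11100101 → 3-byte char (#2). Advance 3.
Byte at offset 7: 0xF3 = 11110011 → 4-byte char (#3). Advance 4.
Byte at offset 11: 0x5D = 01011101 → 1-byte char (#4). Advance 1.
Byte at offset 12: 0xDF = 11011111 → 2-byte char (#5). Advance 2.
Byte at offset 14: 0xF0 = 11110000 → 4-byte char (#6). Advance 4.
Reached end at offset 18 after 6 code points.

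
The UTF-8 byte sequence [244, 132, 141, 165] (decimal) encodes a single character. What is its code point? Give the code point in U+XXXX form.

U+104365

Leading byte 0xF4 = 11110100 matches 11110xxx → 4-byte sequence.
Byte 1: 0xF4 = 11110100, payload 100 (3 bits).
Byte 2: 0x84 = 10000100 (10xxxxxx ✓), payload 000100.
Byte 3: 0x8D = 10001101 (10xxxxxx ✓), payload 001101.
Byte 4: 0xA5 = 10100101 (10xxxxxx ✓), payload 100101.
Concatenate: 100000100001101100101 = 0x104365 (21 bits → U+104365).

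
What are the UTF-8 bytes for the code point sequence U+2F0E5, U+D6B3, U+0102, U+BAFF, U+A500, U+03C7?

F0 AF 83 A5 ED 9A B3 C4 82 EB AB BF EA 94 80 CF 87

U+2F0E5: 4-byte form → F0 AF 83 A5.
U+D6B3: 3-byte form → ED 9A B3.
U+0102: 2-byte form → C4 82.
U+BAFF: 3-byte form → EB AB BF.
U+A500: 3-byte form → EA 94 80.
U+03C7: 2-byte form → CF 87.
Concatenated (17 bytes): F0 AF 83 A5 ED 9A B3 C4 82 EB AB BF EA 94 80 CF 87.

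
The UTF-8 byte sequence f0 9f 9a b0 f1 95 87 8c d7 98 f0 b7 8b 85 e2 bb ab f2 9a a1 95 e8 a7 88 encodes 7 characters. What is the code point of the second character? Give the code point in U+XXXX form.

U+551CC

Offset 0: leading byte 0xF0 = 11110000 → 4-byte char #1 = F0 9F 9A B0.
Offset 4: leading byte 0xF1 = 11110001 → 4-byte char #2 = F1 95 87 8C.
Leading byte 0xF1 = 11110001 matches 11110xxx → 4-byte sequence.
Byte 1: 0xF1 = 11110001, payload 001 (3 bits).
Byte 2: 0x95 = 10010101 (10xxxxxx ✓), payload 010101.
Byte 3: 0x87 = 10000111 (10xxxxxx ✓), payload 000111.
Byte 4: 0x8C = 10001100 (10xxxxxx ✓), payload 001100.
Concatenate: 001010101000111001100 = 0x551CC (21 bits → U+551CC).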